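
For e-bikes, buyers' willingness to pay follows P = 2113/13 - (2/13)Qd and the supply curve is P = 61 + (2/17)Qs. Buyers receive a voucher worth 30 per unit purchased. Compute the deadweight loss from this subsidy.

Deadweight loss = 1657.5

Pre-subsidy: 2113/13 - (2/13)Q = 61 + (2/17)Q gives Q* = 374 and P* = 105.
With the rebate, buyers effectively pay Pb = Ps − 30, where Ps is the price sellers receive.
On the curves, Pb = 2113/13 - (2/13)Q and Ps = 61 + (2/17)Q; the wedge Ps − Pb = 30 gives 61 + (2/17)Q − (2113/13 - (2/13)Q) = 30, so Q' = 484.5.
Then Pb = 2113/13 − (2/13)·484.5 = 88 and Ps = 61 + (2/17)·484.5 = 118.
The subsidy expands output by 484.5 − 374 = 110.5 past the efficient level; on those units the gap between marginal cost and willingness to pay runs from 0 up to 30.
DWL = ½ × 30 × 110.5 = 1657.5.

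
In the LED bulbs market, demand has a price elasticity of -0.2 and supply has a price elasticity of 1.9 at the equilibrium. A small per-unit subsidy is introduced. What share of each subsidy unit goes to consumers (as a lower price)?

Consumer share = 19/21

For a small subsidy around the equilibrium, the benefit split depends on the relative slopes, which at a point are proportional to the elasticities.
Buyer share = εs/(εs + |εd|) = 1.9/(1.9 + 0.2) = 19/21; seller share = |εd|/(εs + |εd|) = 2/21.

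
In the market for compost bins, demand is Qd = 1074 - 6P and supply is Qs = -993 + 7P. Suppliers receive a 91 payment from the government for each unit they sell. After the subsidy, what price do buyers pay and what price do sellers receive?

Buyers pay 110; sellers receive 201

Pre-subsidy: 1074 - 6P = -993 + 7P gives P* = 159, Q* = 120.
With the subsidy, sellers receive Ps = Pb + 91 for each unit, where Pb is the price buyers pay.
Supply in terms of Pb becomes Qs = -993 + 7(Pb + 91) = -356 + 7Pb. Setting this equal to demand: 1074 - 6Pb = -356 + 7Pb, so Pb = 110.
Sellers receive Ps = 110 + 91 = 201; Q' = 1074 − 6·110 = 414.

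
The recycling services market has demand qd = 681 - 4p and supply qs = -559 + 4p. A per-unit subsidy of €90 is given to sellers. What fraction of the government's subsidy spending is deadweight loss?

Pre-subsidy: 681 - 4p = -559 + 4p gives p* = 155, q* = 61.
With the subsidy, sellers receive ps = pb + 90 for each unit, where pb is the price buyers pay.
Supply in terms of pb becomes qs = -559 + 4(pb + 90) = -199 + 4pb. Setting this equal to demand: 681 - 4pb = -199 + 4pb, so pb = 110.
Sellers receive ps = 110 + 90 = 200; q' = 681 − 4·110 = 241.
ΔCS = ½(61 + 241)(155 − 110) = 6795; ΔPS = ½(61 + 241)(200 − 155) = 6795.
Government spending = 90 × 241 = 21690.
DWL = ½ × 90 × (241 − 61) = 8100; fraction = 8100 / 21690 = 90/241.

DWL / government spending = 90/241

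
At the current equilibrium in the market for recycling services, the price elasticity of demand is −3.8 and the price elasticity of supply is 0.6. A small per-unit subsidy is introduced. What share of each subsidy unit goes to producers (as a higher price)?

For a small subsidy around the equilibrium, the benefit split depends on the relative slopes, which at a point are proportional to the elasticities.
Buyer share = εs/(εs + |εd|) = 0.6/(0.6 + 3.8) = 3/22; seller share = |εd|/(εs + |εd|) = 19/22.
So producers capture 19/22 of the subsidy.

Producer share = 19/22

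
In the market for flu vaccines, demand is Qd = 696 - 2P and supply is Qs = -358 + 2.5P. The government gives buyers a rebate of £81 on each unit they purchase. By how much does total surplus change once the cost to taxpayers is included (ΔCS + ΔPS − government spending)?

Net change in total surplus = -£3645

Pre-subsidy: 696 - 2P = -358 + 2.5P gives P* = 2108/9, Q* = 2048/9.
With the rebate, buyers effectively pay Pb = Ps − 81, where Ps is the price sellers receive.
Demand in terms of Ps becomes Qd = 696 − 2(Ps − 81) = 858 - 2Ps. Setting this equal to supply: 858 - 2Ps = -358 + 2.5Ps, so Ps = 2432/9.
Buyers pay Pb = 2432/9 − 81 = 1703/9; Q' = -358 + 2.5·(2432/9) = 2858/9.
ΔCS = ½(2048/9 + 2858/9)(2108/9 − 1703/9) = 12265; ΔPS = ½(2048/9 + 2858/9)(2432/9 − 2108/9) = 9812.
Government spending = 81 × 2858/9 = 25722.
Net change = 12265 + 9812 − 25722 = -3645. The loss equals the DWL triangle ½·81·90.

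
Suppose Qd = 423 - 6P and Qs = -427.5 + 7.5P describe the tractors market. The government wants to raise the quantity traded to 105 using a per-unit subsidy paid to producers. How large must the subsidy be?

Required subsidy s = 18 per unit

At Q = 105, invert demand for the buyer price: Pb = (423 − 105)/6 = 53; invert supply for the seller price: Ps = (105 − (-427.5))/7.5 = 71.
The subsidy must fill the gap: s = Ps − Pb = 71 − 53 = 18.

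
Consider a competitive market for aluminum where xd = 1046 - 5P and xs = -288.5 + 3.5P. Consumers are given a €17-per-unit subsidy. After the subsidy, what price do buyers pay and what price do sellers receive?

Buyers pay €150; sellers receive €167

Pre-subsidy: 1046 - 5P = -288.5 + 3.5P gives P* = 157, x* = 261.
With the rebate, buyers effectively pay Pb = Ps − 17, where Ps is the price sellers receive.
Demand in terms of Ps becomes xd = 1046 − 5(Ps − 17) = 1131 - 5Ps. Setting this equal to supply: 1131 - 5Ps = -288.5 + 3.5Ps, so Ps = 167.
Buyers pay Pb = 167 − 17 = 150; x' = -288.5 + 3.5·167 = 296.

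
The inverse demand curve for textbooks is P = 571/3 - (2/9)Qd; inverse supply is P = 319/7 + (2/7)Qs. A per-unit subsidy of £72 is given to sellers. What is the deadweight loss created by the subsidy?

Deadweight loss = £5103

Pre-subsidy: 571/3 - (2/9)Q = 319/7 + (2/7)Q gives Q* = 285 and P* = 127.
With the subsidy, sellers receive Ps = Pb + 72 for each unit, where Pb is the price buyers pay.
On the curves, Pb = 571/3 - (2/9)Q and Ps = 319/7 + (2/7)Q; the wedge Ps − Pb = 72 gives 319/7 + (2/7)Q − (571/3 - (2/9)Q) = 72, so Q' = 426.75.
Then Pb = 571/3 − (2/9)·426.75 = 95.5 and Ps = 319/7 + (2/7)·426.75 = 167.5.
The subsidy expands output by 426.75 − 285 = 141.75 past the efficient level; on those units the gap between marginal cost and willingness to pay runs from 0 up to 72.
DWL = ½ × 72 × 141.75 = 5103.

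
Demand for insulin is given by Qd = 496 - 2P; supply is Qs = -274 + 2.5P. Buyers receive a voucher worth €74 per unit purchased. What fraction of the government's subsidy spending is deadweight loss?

DWL / government spending = 185/1062

Pre-subsidy: 496 - 2P = -274 + 2.5P gives P* = 1540/9, Q* = 1384/9.
With the rebate, buyers effectively pay Pb = Ps − 74, where Ps is the price sellers receive.
Demand in terms of Ps becomes Qd = 496 − 2(Ps − 74) = 644 - 2Ps. Setting this equal to supply: 644 - 2Ps = -274 + 2.5Ps, so Ps = 204.
Buyers pay Pb = 204 − 74 = 130; Q' = -274 + 2.5·204 = 236.
ΔCS = ½(1384/9 + 236)(1540/9 − 130) = 648980/81; ΔPS = ½(1384/9 + 236)(204 − 1540/9) = 519184/81.
Government spending = 74 × 236 = 17464.
DWL = ½ × 74 × (236 − 1384/9) = 27380/9; fraction = (27380/9) / 17464 = 185/1062.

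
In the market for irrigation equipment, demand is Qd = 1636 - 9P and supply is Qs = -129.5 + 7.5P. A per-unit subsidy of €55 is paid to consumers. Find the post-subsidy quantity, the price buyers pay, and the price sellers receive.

Pre-subsidy: 1636 - 9P = -129.5 + 7.5P gives P* = 107, Q* = 673.
With the rebate, buyers effectively pay Pb = Ps − 55, where Ps is the price sellers receive.
Demand in terms of Ps becomes Qd = 1636 − 9(Ps − 55) = 2131 - 9Ps. Setting this equal to supply: 2131 - 9Ps = -129.5 + 7.5Ps, so Ps = 137.
Buyers pay Pb = 137 − 55 = 82; Q' = -129.5 + 7.5·137 = 898.

Q' = 898; buyers pay €82; sellers receive €137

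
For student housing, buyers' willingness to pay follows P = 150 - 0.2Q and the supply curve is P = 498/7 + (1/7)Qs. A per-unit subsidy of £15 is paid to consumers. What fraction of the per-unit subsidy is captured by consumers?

Pre-subsidy: 150 - 0.2Q = 498/7 + (1/7)Q gives Q* = 230 and P* = 104.
With the rebate, buyers effectively pay Pb = Ps − 15, where Ps is the price sellers receive.
On the curves, Pb = 150 - 0.2Q and Ps = 498/7 + (1/7)Q; the wedge Ps − Pb = 15 gives 498/7 + (1/7)Q − (150 - 0.2Q) = 15, so Q' = 273.75.
Then Pb = 150 − 0.2·273.75 = 95.25 and Ps = 498/7 + (1/7)·273.75 = 110.25.
Buyers' price falls by P* − Pb = 104 − 95.25 = 8.75; sellers' price rises by Ps − P* = 110.25 − 104 = 6.25.
So consumers capture 8.75/15 = 7/12 of each unit of subsidy.

Consumer share = 7/12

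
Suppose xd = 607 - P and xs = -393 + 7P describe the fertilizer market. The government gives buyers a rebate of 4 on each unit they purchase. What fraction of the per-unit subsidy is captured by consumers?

Consumer share = 0.875

Pre-subsidy: 607 - P = -393 + 7P gives P* = 125, x* = 482.
With the rebate, buyers effectively pay Pb = Ps − 4, where Ps is the price sellers receive.
Demand in terms of Ps becomes xd = 607 − 1(Ps − 4) = 611 - Ps. Setting this equal to supply: 611 - Ps = -393 + 7Ps, so Ps = 125.5.
Buyers pay Pb = 125.5 − 4 = 121.5; x' = -393 + 7·125.5 = 485.5.
Buyers' price falls by P* − Pb = 125 − 121.5 = 3.5; sellers' price rises by Ps − P* = 125.5 − 125 = 0.5.
So consumers capture 3.5/4 = 0.875 of each unit of subsidy.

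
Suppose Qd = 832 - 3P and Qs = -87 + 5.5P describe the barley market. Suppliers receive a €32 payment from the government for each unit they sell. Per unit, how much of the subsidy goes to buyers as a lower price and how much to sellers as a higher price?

Buyers gain 352/17 per unit; sellers gain 192/17 per unit

Pre-subsidy: 832 - 3P = -87 + 5.5P gives P* = 1838/17, Q* = 8630/17.
With the subsidy, sellers receive Ps = Pb + 32 for each unit, where Pb is the price buyers pay.
Supply in terms of Pb becomes Qs = -87 + 5.5(Pb + 32) = 89 + 5.5Pb. Setting this equal to demand: 832 - 3Pb = 89 + 5.5Pb, so Pb = 1486/17.
Sellers receive Ps = 1486/17 + 32 = 2030/17; Q' = 832 − 3·(1486/17) = 9686/17.
Buyers' price falls by P* − Pb = 1838/17 − 1486/17 = 352/17; sellers' price rises by Ps − P* = 2030/17 − 1838/17 = 192/17.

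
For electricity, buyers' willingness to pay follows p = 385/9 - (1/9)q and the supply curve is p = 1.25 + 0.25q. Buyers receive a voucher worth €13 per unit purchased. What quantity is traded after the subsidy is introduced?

q' = 151

Pre-subsidy: 385/9 - (1/9)q = 1.25 + 0.25q gives q* = 115 and p* = 30.
With the rebate, buyers effectively pay pb = ps − 13, where ps is the price sellers receive.
On the curves, pb = 385/9 - (1/9)q and ps = 1.25 + 0.25q; the wedge ps − pb = 13 gives 1.25 + 0.25q − (385/9 - (1/9)q) = 13, so q' = 151.
Then pb = 385/9 − (1/9)·151 = 26 and ps = 1.25 + 0.25·151 = 39.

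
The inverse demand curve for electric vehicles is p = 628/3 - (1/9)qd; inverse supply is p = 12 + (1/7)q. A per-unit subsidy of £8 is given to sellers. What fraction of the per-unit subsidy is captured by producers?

Pre-subsidy: 628/3 - (1/9)q = 12 + (1/7)q gives q* = 777 and p* = 123.
With the subsidy, sellers receive ps = pb + 8 for each unit, where pb is the price buyers pay.
On the curves, pb = 628/3 - (1/9)q and ps = 12 + (1/7)q; the wedge ps − pb = 8 gives 12 + (1/7)q − (628/3 - (1/9)q) = 8, so q' = 808.5.
Then pb = 628/3 − (1/9)·808.5 = 119.5 and ps = 12 + (1/7)·808.5 = 127.5.
Buyers' price falls by p* − pb = 123 − 119.5 = 3.5; sellers' price rises by ps − p* = 127.5 − 123 = 4.5.
So producers capture 4.5/8 = 0.5625 of each unit of subsidy.

Producer share = 0.5625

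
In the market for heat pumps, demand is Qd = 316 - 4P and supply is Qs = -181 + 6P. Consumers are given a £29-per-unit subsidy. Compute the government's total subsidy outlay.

Pre-subsidy: 316 - 4P = -181 + 6P gives P* = 49.7, Q* = 117.2.
With the rebate, buyers effectively pay Pb = Ps − 29, where Ps is the price sellers receive.
Demand in terms of Ps becomes Qd = 316 − 4(Ps − 29) = 432 - 4Ps. Setting this equal to supply: 432 - 4Ps = -181 + 6Ps, so Ps = 61.3.
Buyers pay Pb = 61.3 − 29 = 32.3; Q' = -181 + 6·61.3 = 186.8.
Government outlay = subsidy × quantity = 29 × 186.8 = 5417.2.

Government cost = £5417.2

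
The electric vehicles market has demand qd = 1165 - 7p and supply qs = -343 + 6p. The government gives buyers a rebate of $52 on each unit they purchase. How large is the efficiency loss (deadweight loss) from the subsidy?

Deadweight loss = $4368

Pre-subsidy: 1165 - 7p = -343 + 6p gives p* = 116, q* = 353.
With the rebate, buyers effectively pay pb = ps − 52, where ps is the price sellers receive.
Demand in terms of ps becomes qd = 1165 − 7(ps − 52) = 1529 - 7ps. Setting this equal to supply: 1529 - 7ps = -343 + 6ps, so ps = 144.
Buyers pay pb = 144 − 52 = 92; q' = -343 + 6·144 = 521.
The subsidy expands output by 521 − 353 = 168 past the efficient level; on those units the gap between marginal cost and willingness to pay runs from 0 up to 52.
DWL = ½ × 52 × 168 = 4368.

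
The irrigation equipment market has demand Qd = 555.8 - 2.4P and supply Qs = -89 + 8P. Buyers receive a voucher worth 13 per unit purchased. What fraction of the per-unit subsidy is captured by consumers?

Consumer share = 10/13

Pre-subsidy: 555.8 - 2.4P = -89 + 8P gives P* = 62, Q* = 407.
With the rebate, buyers effectively pay Pb = Ps − 13, where Ps is the price sellers receive.
Demand in terms of Ps becomes Qd = 555.8 − 2.4(Ps − 13) = 587 - 2.4Ps. Setting this equal to supply: 587 - 2.4Ps = -89 + 8Ps, so Ps = 65.
Buyers pay Pb = 65 − 13 = 52; Q' = -89 + 8·65 = 431.
Buyers' price falls by P* − Pb = 62 − 52 = 10; sellers' price rises by Ps − P* = 65 − 62 = 3.
So consumers capture 10/13 = 10/13 of each unit of subsidy.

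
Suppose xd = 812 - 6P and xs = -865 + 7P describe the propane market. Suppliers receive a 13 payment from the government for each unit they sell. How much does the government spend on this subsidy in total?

Pre-subsidy: 812 - 6P = -865 + 7P gives P* = 129, x* = 38.
With the subsidy, sellers receive Ps = Pb + 13 for each unit, where Pb is the price buyers pay.
Supply in terms of Pb becomes xs = -865 + 7(Pb + 13) = -774 + 7Pb. Setting this equal to demand: 812 - 6Pb = -774 + 7Pb, so Pb = 122.
Sellers receive Ps = 122 + 13 = 135; x' = 812 − 6·122 = 80.
Government outlay = subsidy × quantity = 13 × 80 = 1040.

Government cost = 1040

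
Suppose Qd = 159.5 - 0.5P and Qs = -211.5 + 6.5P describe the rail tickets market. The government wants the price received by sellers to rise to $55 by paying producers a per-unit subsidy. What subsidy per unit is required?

Required subsidy s = $28 per unit

At a seller price of 55, quantity supplied is -211.5 + 6.5·55 = 146.
Buyers absorb 146 only when they pay Pb with 159.5 − 0.5·Pb = 146, i.e. Pb = 27.
s = Ps − Pb = 55 − 27 = 28.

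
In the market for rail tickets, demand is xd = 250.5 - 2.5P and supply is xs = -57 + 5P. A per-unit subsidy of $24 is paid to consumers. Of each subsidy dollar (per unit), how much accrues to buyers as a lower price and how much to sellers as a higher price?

Pre-subsidy: 250.5 - 2.5P = -57 + 5P gives P* = 41, x* = 148.
With the rebate, buyers effectively pay Pb = Ps − 24, where Ps is the price sellers receive.
Demand in terms of Ps becomes xd = 250.5 − 2.5(Ps − 24) = 310.5 - 2.5Ps. Setting this equal to supply: 310.5 - 2.5Ps = -57 + 5Ps, so Ps = 49.
Buyers pay Pb = 49 − 24 = 25; x' = -57 + 5·49 = 188.
Buyers' price falls by P* − Pb = 41 − 25 = 16; sellers' price rises by Ps − P* = 49 − 41 = 8.

Buyers gain $16 per unit; sellers gain $8 per unit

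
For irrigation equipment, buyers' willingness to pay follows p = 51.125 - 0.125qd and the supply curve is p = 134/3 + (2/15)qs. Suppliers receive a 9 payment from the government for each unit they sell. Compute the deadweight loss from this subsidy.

Deadweight loss = 4860/31

Pre-subsidy: 51.125 - 0.125q = 134/3 + (2/15)q gives q* = 25 and p* = 48.
With the subsidy, sellers receive ps = pb + 9 for each unit, where pb is the price buyers pay.
On the curves, pb = 51.125 - 0.125q and ps = 134/3 + (2/15)q; the wedge ps − pb = 9 gives 134/3 + (2/15)q − (51.125 - 0.125q) = 9, so q' = 1855/31.
Then pb = 51.125 − 0.125·(1855/31) = 1353/31 and ps = 134/3 + (2/15)·(1855/31) = 1632/31.
The subsidy expands output by 1855/31 − 25 = 1080/31 past the efficient level; on those units the gap between marginal cost and willingness to pay runs from 0 up to 9.
DWL = ½ × 9 × 1080/31 = 4860/31.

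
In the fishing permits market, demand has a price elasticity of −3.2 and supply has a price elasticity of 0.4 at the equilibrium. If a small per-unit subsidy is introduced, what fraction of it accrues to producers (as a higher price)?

For a small subsidy around the equilibrium, the benefit split depends on the relative slopes, which at a point are proportional to the elasticities.
Buyer share = εs/(εs + |εd|) = 0.4/(0.4 + 3.2) = 1/9; seller share = |εd|/(εs + |εd|) = 8/9.
So producers capture 8/9 of the subsidy.

Producer share = 8/9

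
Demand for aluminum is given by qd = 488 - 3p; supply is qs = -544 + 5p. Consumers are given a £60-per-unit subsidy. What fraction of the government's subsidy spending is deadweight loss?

Pre-subsidy: 488 - 3p = -544 + 5p gives p* = 129, q* = 101.
With the rebate, buyers effectively pay pb = ps − 60, where ps is the price sellers receive.
Demand in terms of ps becomes qd = 488 − 3(ps − 60) = 668 - 3ps. Setting this equal to supply: 668 - 3ps = -544 + 5ps, so ps = 151.5.
Buyers pay pb = 151.5 − 60 = 91.5; q' = -544 + 5·151.5 = 213.5.
ΔCS = ½(101 + 213.5)(129 − 91.5) = 5896.875; ΔPS = ½(101 + 213.5)(151.5 − 129) = 3538.125.
Government spending = 60 × 213.5 = 12810.
DWL = ½ × 60 × (213.5 − 101) = 3375; fraction = 3375 / 12810 = 225/854.

DWL / government spending = 225/854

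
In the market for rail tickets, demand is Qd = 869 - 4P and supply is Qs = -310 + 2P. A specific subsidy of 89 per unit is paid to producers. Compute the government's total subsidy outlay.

Government cost = 53845/3

Pre-subsidy: 869 - 4P = -310 + 2P gives P* = 196.5, Q* = 83.
With the subsidy, sellers receive Ps = Pb + 89 for each unit, where Pb is the price buyers pay.
Supply in terms of Pb becomes Qs = -310 + 2(Pb + 89) = -132 + 2Pb. Setting this equal to demand: 869 - 4Pb = -132 + 2Pb, so Pb = 1001/6.
Sellers receive Ps = 1001/6 + 89 = 1535/6; Q' = 869 − 4·(1001/6) = 605/3.
Government outlay = subsidy × quantity = 89 × 605/3 = 53845/3.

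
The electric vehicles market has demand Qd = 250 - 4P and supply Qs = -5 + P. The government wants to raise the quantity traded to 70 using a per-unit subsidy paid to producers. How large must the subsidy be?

At Q = 70, invert demand for the buyer price: Pb = (250 − 70)/4 = 45; invert supply for the seller price: Ps = (70 − (-5))/1 = 75.
The subsidy must fill the gap: s = Ps − Pb = 75 − 45 = 30.

Required subsidy s = 30 per unit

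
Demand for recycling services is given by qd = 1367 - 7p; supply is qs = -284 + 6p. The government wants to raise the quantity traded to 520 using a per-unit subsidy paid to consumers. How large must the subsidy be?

Required subsidy s = 13 per unit

At q = 520, invert demand for the buyer price: pb = (1367 − 520)/7 = 121; invert supply for the seller price: ps = (520 − (-284))/6 = 134.
The subsidy must fill the gap: s = ps − pb = 134 − 121 = 13.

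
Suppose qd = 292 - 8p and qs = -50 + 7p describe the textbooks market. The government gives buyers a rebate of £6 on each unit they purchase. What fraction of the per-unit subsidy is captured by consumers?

Consumer share = 7/15

Pre-subsidy: 292 - 8p = -50 + 7p gives p* = 22.8, q* = 109.6.
With the rebate, buyers effectively pay pb = ps − 6, where ps is the price sellers receive.
Demand in terms of ps becomes qd = 292 − 8(ps − 6) = 340 - 8ps. Setting this equal to supply: 340 - 8ps = -50 + 7ps, so ps = 26.
Buyers pay pb = 26 − 6 = 20; q' = -50 + 7·26 = 132.
Buyers' price falls by p* − pb = 22.8 − 20 = 2.8; sellers' price rises by ps − p* = 26 − 22.8 = 3.2.
So consumers capture 2.8/6 = 7/15 of each unit of subsidy.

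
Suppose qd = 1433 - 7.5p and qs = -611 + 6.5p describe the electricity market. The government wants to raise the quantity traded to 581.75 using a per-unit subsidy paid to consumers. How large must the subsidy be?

Required subsidy s = 70 per unit

At q = 581.75, invert demand for the buyer price: pb = (1433 − 581.75)/7.5 = 113.5; invert supply for the seller price: ps = (581.75 − (-611))/6.5 = 183.5.
The subsidy must fill the gap: s = ps − pb = 183.5 − 113.5 = 70.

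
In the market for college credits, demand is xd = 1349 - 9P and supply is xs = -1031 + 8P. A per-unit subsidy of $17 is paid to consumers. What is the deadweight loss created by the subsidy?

Deadweight loss = $612

Pre-subsidy: 1349 - 9P = -1031 + 8P gives P* = 140, x* = 89.
With the rebate, buyers effectively pay Pb = Ps − 17, where Ps is the price sellers receive.
Demand in terms of Ps becomes xd = 1349 − 9(Ps − 17) = 1502 - 9Ps. Setting this equal to supply: 1502 - 9Ps = -1031 + 8Ps, so Ps = 149.
Buyers pay Pb = 149 − 17 = 132; x' = -1031 + 8·149 = 161.
The subsidy expands output by 161 − 89 = 72 past the efficient level; on those units the gap between marginal cost and willingness to pay runs from 0 up to 17.
DWL = ½ × 17 × 72 = 612.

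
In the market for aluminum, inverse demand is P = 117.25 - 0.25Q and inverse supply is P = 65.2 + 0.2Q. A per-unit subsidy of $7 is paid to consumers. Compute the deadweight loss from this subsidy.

Pre-subsidy: 117.25 - 0.25Q = 65.2 + 0.2Q gives Q* = 347/3 and P* = 265/3.
With the rebate, buyers effectively pay Pb = Ps − 7, where Ps is the price sellers receive.
On the curves, Pb = 117.25 - 0.25Q and Ps = 65.2 + 0.2Q; the wedge Ps − Pb = 7 gives 65.2 + 0.2Q − (117.25 - 0.25Q) = 7, so Q' = 1181/9.
Then Pb = 117.25 − 0.25·(1181/9) = 760/9 and Ps = 65.2 + 0.2·(1181/9) = 823/9.
The subsidy expands output by 1181/9 − 347/3 = 140/9 past the efficient level; on those units the gap between marginal cost and willingness to pay runs from 0 up to 7.
DWL = ½ × 7 × 140/9 = 490/9.

Deadweight loss = 490/9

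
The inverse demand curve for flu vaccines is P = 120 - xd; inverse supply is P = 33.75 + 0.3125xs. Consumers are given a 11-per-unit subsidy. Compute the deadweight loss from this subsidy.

Deadweight loss = 968/21

Pre-subsidy: 120 - x = 33.75 + 0.3125x gives x* = 460/7 and P* = 380/7.
With the rebate, buyers effectively pay Pb = Ps − 11, where Ps is the price sellers receive.
On the curves, Pb = 120 - x and Ps = 33.75 + 0.3125x; the wedge Ps − Pb = 11 gives 33.75 + 0.3125x − (120 - x) = 11, so x' = 1556/21.
Then Pb = 120 − 1·(1556/21) = 964/21 and Ps = 33.75 + 0.3125·(1556/21) = 1195/21.
The subsidy expands output by 1556/21 − 460/7 = 176/21 past the efficient level; on those units the gap between marginal cost and willingness to pay runs from 0 up to 11.
DWL = ½ × 11 × 176/21 = 968/21.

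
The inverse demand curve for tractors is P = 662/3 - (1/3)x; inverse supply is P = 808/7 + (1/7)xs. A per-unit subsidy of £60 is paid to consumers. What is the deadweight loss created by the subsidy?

Deadweight loss = £3780

Pre-subsidy: 662/3 - (1/3)x = 808/7 + (1/7)x gives x* = 221 and P* = 147.
With the rebate, buyers effectively pay Pb = Ps − 60, where Ps is the price sellers receive.
On the curves, Pb = 662/3 - (1/3)x and Ps = 808/7 + (1/7)x; the wedge Ps − Pb = 60 gives 808/7 + (1/7)x − (662/3 - (1/3)x) = 60, so x' = 347.
Then Pb = 662/3 − (1/3)·347 = 105 and Ps = 808/7 + (1/7)·347 = 165.
The subsidy expands output by 347 − 221 = 126 past the efficient level; on those units the gap between marginal cost and willingness to pay runs from 0 up to 60.
DWL = ½ × 60 × 126 = 3780.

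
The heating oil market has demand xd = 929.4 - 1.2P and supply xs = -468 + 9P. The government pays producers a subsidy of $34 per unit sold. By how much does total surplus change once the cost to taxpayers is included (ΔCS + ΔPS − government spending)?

Net change in total surplus = -$612

Pre-subsidy: 929.4 - 1.2P = -468 + 9P gives P* = 137, x* = 765.
With the subsidy, sellers receive Ps = Pb + 34 for each unit, where Pb is the price buyers pay.
Supply in terms of Pb becomes xs = -468 + 9(Pb + 34) = -162 + 9Pb. Setting this equal to demand: 929.4 - 1.2Pb = -162 + 9Pb, so Pb = 107.
Sellers receive Ps = 107 + 34 = 141; x' = 929.4 − 1.2·107 = 801.
ΔCS = ½(765 + 801)(137 − 107) = 23490; ΔPS = ½(765 + 801)(141 − 137) = 3132.
Government spending = 34 × 801 = 27234.
Net change = 23490 + 3132 − 27234 = -612. The loss equals the DWL triangle ½·34·36.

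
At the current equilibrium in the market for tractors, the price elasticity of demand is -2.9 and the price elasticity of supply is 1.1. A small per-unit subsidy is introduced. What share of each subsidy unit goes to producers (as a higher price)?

Producer share = 0.725

For a small subsidy around the equilibrium, the benefit split depends on the relative slopes, which at a point are proportional to the elasticities.
Buyer share = εs/(εs + |εd|) = 1.1/(1.1 + 2.9) = 0.275; seller share = |εd|/(εs + |εd|) = 0.725.
So producers capture 0.725 of the subsidy.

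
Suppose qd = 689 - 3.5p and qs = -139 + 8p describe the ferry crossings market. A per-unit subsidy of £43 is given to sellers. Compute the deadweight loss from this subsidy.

Deadweight loss = 51772/23

Pre-subsidy: 689 - 3.5p = -139 + 8p gives p* = 72, q* = 437.
With the subsidy, sellers receive ps = pb + 43 for each unit, where pb is the price buyers pay.
Supply in terms of pb becomes qs = -139 + 8(pb + 43) = 205 + 8pb. Setting this equal to demand: 689 - 3.5pb = 205 + 8pb, so pb = 968/23.
Sellers receive ps = 968/23 + 43 = 1957/23; q' = 689 − 3.5·(968/23) = 12459/23.
The subsidy expands output by 12459/23 − 437 = 2408/23 past the efficient level; on those units the gap between marginal cost and willingness to pay runs from 0 up to 43.
DWL = ½ × 43 × 2408/23 = 51772/23.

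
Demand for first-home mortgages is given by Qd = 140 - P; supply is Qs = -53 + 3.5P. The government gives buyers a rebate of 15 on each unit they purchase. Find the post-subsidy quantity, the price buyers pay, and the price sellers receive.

Q' = 979/9; buyers pay 281/9; sellers receive 416/9

Pre-subsidy: 140 - P = -53 + 3.5P gives P* = 386/9, Q* = 874/9.
With the rebate, buyers effectively pay Pb = Ps − 15, where Ps is the price sellers receive.
Demand in terms of Ps becomes Qd = 140 − 1(Ps − 15) = 155 - Ps. Setting this equal to supply: 155 - Ps = -53 + 3.5Ps, so Ps = 416/9.
Buyers pay Pb = 416/9 − 15 = 281/9; Q' = -53 + 3.5·(416/9) = 979/9.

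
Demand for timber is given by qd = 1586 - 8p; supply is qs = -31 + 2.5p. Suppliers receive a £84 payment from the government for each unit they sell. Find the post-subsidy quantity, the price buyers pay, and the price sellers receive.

q' = 514; buyers pay £134; sellers receive £218

Pre-subsidy: 1586 - 8p = -31 + 2.5p gives p* = 154, q* = 354.
With the subsidy, sellers receive ps = pb + 84 for each unit, where pb is the price buyers pay.
Supply in terms of pb becomes qs = -31 + 2.5(pb + 84) = 179 + 2.5pb. Setting this equal to demand: 1586 - 8pb = 179 + 2.5pb, so pb = 134.
Sellers receive ps = 134 + 84 = 218; q' = 1586 − 8·134 = 514.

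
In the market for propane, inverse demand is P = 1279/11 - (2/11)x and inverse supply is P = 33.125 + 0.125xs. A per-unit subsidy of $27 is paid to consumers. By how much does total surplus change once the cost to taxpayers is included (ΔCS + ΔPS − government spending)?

Pre-subsidy: 1279/11 - (2/11)x = 33.125 + 0.125x gives x* = 271 and P* = 67.
With the rebate, buyers effectively pay Pb = Ps − 27, where Ps is the price sellers receive.
On the curves, Pb = 1279/11 - (2/11)x and Ps = 33.125 + 0.125x; the wedge Ps − Pb = 27 gives 33.125 + 0.125x − (1279/11 - (2/11)x) = 27, so x' = 359.
Then Pb = 1279/11 − (2/11)·359 = 51 and Ps = 33.125 + 0.125·359 = 78.
ΔCS = ½(271 + 359)(67 − 51) = 5040; ΔPS = ½(271 + 359)(78 − 67) = 3465.
Government spending = 27 × 359 = 9693.
Net change = 5040 + 3465 − 9693 = -1188. The loss equals the DWL triangle ½·27·88.

Net change in total surplus = -$1188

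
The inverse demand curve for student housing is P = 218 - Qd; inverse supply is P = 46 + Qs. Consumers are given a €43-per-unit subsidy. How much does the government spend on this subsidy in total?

Pre-subsidy: 218 - Q = 46 + Q gives Q* = 86 and P* = 132.
With the rebate, buyers effectively pay Pb = Ps − 43, where Ps is the price sellers receive.
On the curves, Pb = 218 - Q and Ps = 46 + Q; the wedge Ps − Pb = 43 gives 46 + Q − (218 - Q) = 43, so Q' = 107.5.
Then Pb = 218 − 1·107.5 = 110.5 and Ps = 46 + 1·107.5 = 153.5.
Government outlay = subsidy × quantity = 43 × 107.5 = 4622.5.

Government cost = €4622.5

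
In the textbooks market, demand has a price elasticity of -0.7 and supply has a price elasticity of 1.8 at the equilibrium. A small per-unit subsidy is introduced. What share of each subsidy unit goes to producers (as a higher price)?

Producer share = 0.28

For a small subsidy around the equilibrium, the benefit split depends on the relative slopes, which at a point are proportional to the elasticities.
Buyer share = εs/(εs + |εd|) = 1.8/(1.8 + 0.7) = 0.72; seller share = |εd|/(εs + |εd|) = 0.28.
So producers capture 0.28 of the subsidy.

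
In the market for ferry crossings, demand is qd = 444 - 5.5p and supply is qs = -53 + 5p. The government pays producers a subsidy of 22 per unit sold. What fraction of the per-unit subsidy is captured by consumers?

Consumer share = 10/21

Pre-subsidy: 444 - 5.5p = -53 + 5p gives p* = 142/3, q* = 551/3.
With the subsidy, sellers receive ps = pb + 22 for each unit, where pb is the price buyers pay.
Supply in terms of pb becomes qs = -53 + 5(pb + 22) = 57 + 5pb. Setting this equal to demand: 444 - 5.5pb = 57 + 5pb, so pb = 258/7.
Sellers receive ps = 258/7 + 22 = 412/7; q' = 444 − 5.5·(258/7) = 1689/7.
Buyers' price falls by p* − pb = 142/3 − 258/7 = 220/21; sellers' price rises by ps − p* = 412/7 − 142/3 = 242/21.
So consumers capture (220/21)/22 = 10/21 of each unit of subsidy.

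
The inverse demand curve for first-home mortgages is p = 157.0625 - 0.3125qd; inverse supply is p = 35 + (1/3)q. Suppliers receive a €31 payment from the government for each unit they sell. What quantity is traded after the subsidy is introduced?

Pre-subsidy: 157.0625 - 0.3125q = 35 + (1/3)q gives q* = 189 and p* = 98.
With the subsidy, sellers receive ps = pb + 31 for each unit, where pb is the price buyers pay.
On the curves, pb = 157.0625 - 0.3125q and ps = 35 + (1/3)q; the wedge ps − pb = 31 gives 35 + (1/3)q − (157.0625 - 0.3125q) = 31, so q' = 237.
Then pb = 157.0625 − 0.3125·237 = 83 and ps = 35 + (1/3)·237 = 114.

q' = 237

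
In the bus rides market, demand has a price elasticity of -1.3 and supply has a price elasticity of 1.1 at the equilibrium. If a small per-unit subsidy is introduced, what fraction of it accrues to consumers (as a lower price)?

For a small subsidy around the equilibrium, the benefit split depends on the relative slopes, which at a point are proportional to the elasticities.
Buyer share = εs/(εs + |εd|) = 1.1/(1.1 + 1.3) = 11/24; seller share = |εd|/(εs + |εd|) = 13/24.

Consumer share = 11/24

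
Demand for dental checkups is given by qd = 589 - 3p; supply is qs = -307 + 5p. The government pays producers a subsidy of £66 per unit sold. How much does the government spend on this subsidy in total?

Government cost = £24865.5

Pre-subsidy: 589 - 3p = -307 + 5p gives p* = 112, q* = 253.
With the subsidy, sellers receive ps = pb + 66 for each unit, where pb is the price buyers pay.
Supply in terms of pb becomes qs = -307 + 5(pb + 66) = 23 + 5pb. Setting this equal to demand: 589 - 3pb = 23 + 5pb, so pb = 70.75.
Sellers receive ps = 70.75 + 66 = 136.75; q' = 589 − 3·70.75 = 376.75.
Government outlay = subsidy × quantity = 66 × 376.75 = 24865.5.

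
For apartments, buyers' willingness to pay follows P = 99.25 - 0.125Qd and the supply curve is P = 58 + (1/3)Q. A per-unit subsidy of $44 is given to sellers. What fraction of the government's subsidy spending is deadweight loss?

Pre-subsidy: 99.25 - 0.125Q = 58 + (1/3)Q gives Q* = 90 and P* = 88.
With the subsidy, sellers receive Ps = Pb + 44 for each unit, where Pb is the price buyers pay.
On the curves, Pb = 99.25 - 0.125Q and Ps = 58 + (1/3)Q; the wedge Ps − Pb = 44 gives 58 + (1/3)Q − (99.25 - 0.125Q) = 44, so Q' = 186.
Then Pb = 99.25 − 0.125·186 = 76 and Ps = 58 + (1/3)·186 = 120.
ΔCS = ½(90 + 186)(88 − 76) = 1656; ΔPS = ½(90 + 186)(120 − 88) = 4416.
Government spending = 44 × 186 = 8184.
DWL = ½ × 44 × (186 − 90) = 2112; fraction = 2112 / 8184 = 8/31.

DWL / government spending = 8/31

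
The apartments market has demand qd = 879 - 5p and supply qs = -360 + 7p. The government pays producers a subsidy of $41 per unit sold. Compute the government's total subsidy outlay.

Government cost = 59327/3

Pre-subsidy: 879 - 5p = -360 + 7p gives p* = 103.25, q* = 362.75.
With the subsidy, sellers receive ps = pb + 41 for each unit, where pb is the price buyers pay.
Supply in terms of pb becomes qs = -360 + 7(pb + 41) = -73 + 7pb. Setting this equal to demand: 879 - 5pb = -73 + 7pb, so pb = 238/3.
Sellers receive ps = 238/3 + 41 = 361/3; q' = 879 − 5·(238/3) = 1447/3.
Government outlay = subsidy × quantity = 41 × 1447/3 = 59327/3.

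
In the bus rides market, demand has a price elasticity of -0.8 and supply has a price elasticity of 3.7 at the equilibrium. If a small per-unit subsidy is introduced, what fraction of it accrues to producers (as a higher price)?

Producer share = 8/45

For a small subsidy around the equilibrium, the benefit split depends on the relative slopes, which at a point are proportional to the elasticities.
Buyer share = εs/(εs + |εd|) = 3.7/(3.7 + 0.8) = 37/45; seller share = |εd|/(εs + |εd|) = 8/45.
So producers capture 8/45 of the subsidy.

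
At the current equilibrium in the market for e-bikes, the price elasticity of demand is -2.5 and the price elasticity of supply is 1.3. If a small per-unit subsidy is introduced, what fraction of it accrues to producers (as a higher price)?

Producer share = 25/38

For a small subsidy around the equilibrium, the benefit split depends on the relative slopes, which at a point are proportional to the elasticities.
Buyer share = εs/(εs + |εd|) = 1.3/(1.3 + 2.5) = 13/38; seller share = |εd|/(εs + |εd|) = 25/38.
So producers capture 25/38 of the subsidy.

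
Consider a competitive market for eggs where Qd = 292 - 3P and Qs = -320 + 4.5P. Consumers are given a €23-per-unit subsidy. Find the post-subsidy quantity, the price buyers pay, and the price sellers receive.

Q' = 88.6; buyers pay €67.8; sellers receive €90.8

Pre-subsidy: 292 - 3P = -320 + 4.5P gives P* = 81.6, Q* = 47.2.
With the rebate, buyers effectively pay Pb = Ps − 23, where Ps is the price sellers receive.
Demand in terms of Ps becomes Qd = 292 − 3(Ps − 23) = 361 - 3Ps. Setting this equal to supply: 361 - 3Ps = -320 + 4.5Ps, so Ps = 90.8.
Buyers pay Pb = 90.8 − 23 = 67.8; Q' = -320 + 4.5·90.8 = 88.6.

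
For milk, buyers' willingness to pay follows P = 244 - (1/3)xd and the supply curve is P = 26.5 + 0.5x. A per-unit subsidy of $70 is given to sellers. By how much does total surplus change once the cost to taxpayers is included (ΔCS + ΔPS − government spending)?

Pre-subsidy: 244 - (1/3)x = 26.5 + 0.5x gives x* = 261 and P* = 157.
With the subsidy, sellers receive Ps = Pb + 70 for each unit, where Pb is the price buyers pay.
On the curves, Pb = 244 - (1/3)x and Ps = 26.5 + 0.5x; the wedge Ps − Pb = 70 gives 26.5 + 0.5x − (244 - (1/3)x) = 70, so x' = 345.
Then Pb = 244 − (1/3)·345 = 129 and Ps = 26.5 + 0.5·345 = 199.
ΔCS = ½(261 + 345)(157 − 129) = 8484; ΔPS = ½(261 + 345)(199 − 157) = 12726.
Government spending = 70 × 345 = 24150.
Net change = 8484 + 12726 − 24150 = -2940. The loss equals the DWL triangle ½·70·84.

Net change in total surplus = -$2940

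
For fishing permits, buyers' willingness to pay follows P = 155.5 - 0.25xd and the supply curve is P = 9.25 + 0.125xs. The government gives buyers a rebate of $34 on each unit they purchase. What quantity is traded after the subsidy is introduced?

Pre-subsidy: 155.5 - 0.25x = 9.25 + 0.125x gives x* = 390 and P* = 58.
With the rebate, buyers effectively pay Pb = Ps − 34, where Ps is the price sellers receive.
On the curves, Pb = 155.5 - 0.25x and Ps = 9.25 + 0.125x; the wedge Ps − Pb = 34 gives 9.25 + 0.125x − (155.5 - 0.25x) = 34, so x' = 1442/3.
Then Pb = 155.5 − 0.25·(1442/3) = 106/3 and Ps = 9.25 + 0.125·(1442/3) = 208/3.

x' = 1442/3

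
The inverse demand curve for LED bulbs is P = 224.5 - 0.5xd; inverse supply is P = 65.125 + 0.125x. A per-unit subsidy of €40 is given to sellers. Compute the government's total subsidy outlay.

Pre-subsidy: 224.5 - 0.5x = 65.125 + 0.125x gives x* = 255 and P* = 97.
With the subsidy, sellers receive Ps = Pb + 40 for each unit, where Pb is the price buyers pay.
On the curves, Pb = 224.5 - 0.5x and Ps = 65.125 + 0.125x; the wedge Ps − Pb = 40 gives 65.125 + 0.125x − (224.5 - 0.5x) = 40, so x' = 319.
Then Pb = 224.5 − 0.5·319 = 65 and Ps = 65.125 + 0.125·319 = 105.
Government outlay = subsidy × quantity = 40 × 319 = 12760.

Government cost = €12760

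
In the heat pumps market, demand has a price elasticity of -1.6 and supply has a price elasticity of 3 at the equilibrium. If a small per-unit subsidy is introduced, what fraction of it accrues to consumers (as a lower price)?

Consumer share = 15/23

For a small subsidy around the equilibrium, the benefit split depends on the relative slopes, which at a point are proportional to the elasticities.
Buyer share = εs/(εs + |εd|) = 3/(3 + 1.6) = 15/23; seller share = |εd|/(εs + |εd|) = 8/23.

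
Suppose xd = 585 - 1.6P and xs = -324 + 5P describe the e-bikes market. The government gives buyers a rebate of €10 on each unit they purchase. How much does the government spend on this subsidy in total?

Government cost = 124330/33

Pre-subsidy: 585 - 1.6P = -324 + 5P gives P* = 1515/11, x* = 4011/11.
With the rebate, buyers effectively pay Pb = Ps − 10, where Ps is the price sellers receive.
Demand in terms of Ps becomes xd = 585 − 1.6(Ps − 10) = 601 - 1.6Ps. Setting this equal to supply: 601 - 1.6Ps = -324 + 5Ps, so Ps = 4625/33.
Buyers pay Pb = 4625/33 − 10 = 4295/33; x' = -324 + 5·(4625/33) = 12433/33.
Government outlay = subsidy × quantity = 10 × 12433/33 = 124330/33.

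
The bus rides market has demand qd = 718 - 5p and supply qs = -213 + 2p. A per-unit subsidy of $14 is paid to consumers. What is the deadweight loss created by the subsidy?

Deadweight loss = $140

Pre-subsidy: 718 - 5p = -213 + 2p gives p* = 133, q* = 53.
With the rebate, buyers effectively pay pb = ps − 14, where ps is the price sellers receive.
Demand in terms of ps becomes qd = 718 − 5(ps − 14) = 788 - 5ps. Setting this equal to supply: 788 - 5ps = -213 + 2ps, so ps = 143.
Buyers pay pb = 143 − 14 = 129; q' = -213 + 2·143 = 73.
The subsidy expands output by 73 − 53 = 20 past the efficient level; on those units the gap between marginal cost and willingness to pay runs from 0 up to 14.
DWL = ½ × 14 × 20 = 140.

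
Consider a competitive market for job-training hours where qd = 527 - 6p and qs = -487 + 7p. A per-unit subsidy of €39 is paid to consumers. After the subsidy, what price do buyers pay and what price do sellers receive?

Pre-subsidy: 527 - 6p = -487 + 7p gives p* = 78, q* = 59.
With the rebate, buyers effectively pay pb = ps − 39, where ps is the price sellers receive.
Demand in terms of ps becomes qd = 527 − 6(ps − 39) = 761 - 6ps. Setting this equal to supply: 761 - 6ps = -487 + 7ps, so ps = 96.
Buyers pay pb = 96 − 39 = 57; q' = -487 + 7·96 = 185.

Buyers pay €57; sellers receive €96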